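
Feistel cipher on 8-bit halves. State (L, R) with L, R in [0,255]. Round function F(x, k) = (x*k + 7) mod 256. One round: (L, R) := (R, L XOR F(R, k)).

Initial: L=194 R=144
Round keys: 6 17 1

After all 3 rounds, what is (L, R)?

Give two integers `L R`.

Round 1 (k=6): L=144 R=165
Round 2 (k=17): L=165 R=108
Round 3 (k=1): L=108 R=214

Answer: 108 214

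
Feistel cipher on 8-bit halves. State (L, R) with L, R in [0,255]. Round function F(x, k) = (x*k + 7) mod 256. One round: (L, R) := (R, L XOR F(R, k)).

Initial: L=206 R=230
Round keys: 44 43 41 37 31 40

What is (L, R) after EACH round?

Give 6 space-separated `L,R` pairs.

Round 1 (k=44): L=230 R=65
Round 2 (k=43): L=65 R=20
Round 3 (k=41): L=20 R=122
Round 4 (k=37): L=122 R=189
Round 5 (k=31): L=189 R=144
Round 6 (k=40): L=144 R=58

Answer: 230,65 65,20 20,122 122,189 189,144 144,58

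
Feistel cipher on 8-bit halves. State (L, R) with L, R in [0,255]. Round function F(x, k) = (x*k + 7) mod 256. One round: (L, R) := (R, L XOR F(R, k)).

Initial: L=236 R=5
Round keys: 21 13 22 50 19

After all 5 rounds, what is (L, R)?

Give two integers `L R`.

Round 1 (k=21): L=5 R=156
Round 2 (k=13): L=156 R=246
Round 3 (k=22): L=246 R=183
Round 4 (k=50): L=183 R=51
Round 5 (k=19): L=51 R=103

Answer: 51 103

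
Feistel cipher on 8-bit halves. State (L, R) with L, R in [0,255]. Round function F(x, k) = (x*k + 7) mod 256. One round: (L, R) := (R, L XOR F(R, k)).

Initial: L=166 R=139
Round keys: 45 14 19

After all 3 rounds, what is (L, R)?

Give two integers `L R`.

Round 1 (k=45): L=139 R=208
Round 2 (k=14): L=208 R=236
Round 3 (k=19): L=236 R=91

Answer: 236 91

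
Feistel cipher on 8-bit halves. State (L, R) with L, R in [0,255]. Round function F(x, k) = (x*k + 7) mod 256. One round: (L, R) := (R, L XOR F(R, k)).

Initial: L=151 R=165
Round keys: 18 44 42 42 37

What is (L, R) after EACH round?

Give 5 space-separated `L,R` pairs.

Answer: 165,54 54,234 234,93 93,163 163,203

Derivation:
Round 1 (k=18): L=165 R=54
Round 2 (k=44): L=54 R=234
Round 3 (k=42): L=234 R=93
Round 4 (k=42): L=93 R=163
Round 5 (k=37): L=163 R=203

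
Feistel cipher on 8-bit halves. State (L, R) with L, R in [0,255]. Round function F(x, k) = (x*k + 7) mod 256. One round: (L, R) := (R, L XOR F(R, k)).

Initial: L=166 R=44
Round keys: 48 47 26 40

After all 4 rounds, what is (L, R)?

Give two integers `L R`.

Round 1 (k=48): L=44 R=225
Round 2 (k=47): L=225 R=122
Round 3 (k=26): L=122 R=138
Round 4 (k=40): L=138 R=237

Answer: 138 237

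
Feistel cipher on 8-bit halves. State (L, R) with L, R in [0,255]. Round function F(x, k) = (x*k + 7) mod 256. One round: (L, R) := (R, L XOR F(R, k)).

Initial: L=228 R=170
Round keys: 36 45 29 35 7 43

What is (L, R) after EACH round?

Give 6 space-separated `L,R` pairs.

Round 1 (k=36): L=170 R=11
Round 2 (k=45): L=11 R=92
Round 3 (k=29): L=92 R=120
Round 4 (k=35): L=120 R=51
Round 5 (k=7): L=51 R=20
Round 6 (k=43): L=20 R=80

Answer: 170,11 11,92 92,120 120,51 51,20 20,80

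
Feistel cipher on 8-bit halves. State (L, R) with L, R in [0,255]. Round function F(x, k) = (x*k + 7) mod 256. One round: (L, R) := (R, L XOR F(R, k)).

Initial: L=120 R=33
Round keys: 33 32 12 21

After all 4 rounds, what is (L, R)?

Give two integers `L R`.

Answer: 255 212

Derivation:
Round 1 (k=33): L=33 R=48
Round 2 (k=32): L=48 R=38
Round 3 (k=12): L=38 R=255
Round 4 (k=21): L=255 R=212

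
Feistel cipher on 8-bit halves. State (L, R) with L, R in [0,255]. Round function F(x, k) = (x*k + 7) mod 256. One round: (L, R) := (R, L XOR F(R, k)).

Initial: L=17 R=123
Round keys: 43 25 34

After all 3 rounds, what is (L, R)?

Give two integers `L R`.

Answer: 187 124

Derivation:
Round 1 (k=43): L=123 R=161
Round 2 (k=25): L=161 R=187
Round 3 (k=34): L=187 R=124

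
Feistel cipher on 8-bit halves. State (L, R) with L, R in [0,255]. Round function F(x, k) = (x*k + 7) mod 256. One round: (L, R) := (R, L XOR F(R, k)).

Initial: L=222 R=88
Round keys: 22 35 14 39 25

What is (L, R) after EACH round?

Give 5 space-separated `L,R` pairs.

Answer: 88,73 73,90 90,186 186,7 7,12

Derivation:
Round 1 (k=22): L=88 R=73
Round 2 (k=35): L=73 R=90
Round 3 (k=14): L=90 R=186
Round 4 (k=39): L=186 R=7
Round 5 (k=25): L=7 R=12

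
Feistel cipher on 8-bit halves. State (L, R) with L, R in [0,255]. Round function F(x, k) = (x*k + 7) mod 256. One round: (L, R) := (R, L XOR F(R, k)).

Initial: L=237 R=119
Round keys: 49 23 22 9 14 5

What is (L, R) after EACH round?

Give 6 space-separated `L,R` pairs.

Round 1 (k=49): L=119 R=35
Round 2 (k=23): L=35 R=91
Round 3 (k=22): L=91 R=250
Round 4 (k=9): L=250 R=138
Round 5 (k=14): L=138 R=105
Round 6 (k=5): L=105 R=158

Answer: 119,35 35,91 91,250 250,138 138,105 105,158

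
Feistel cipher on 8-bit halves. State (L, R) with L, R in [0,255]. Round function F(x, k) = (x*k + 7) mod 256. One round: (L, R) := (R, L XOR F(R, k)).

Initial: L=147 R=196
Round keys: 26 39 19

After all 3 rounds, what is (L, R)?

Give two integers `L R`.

Answer: 47 248

Derivation:
Round 1 (k=26): L=196 R=124
Round 2 (k=39): L=124 R=47
Round 3 (k=19): L=47 R=248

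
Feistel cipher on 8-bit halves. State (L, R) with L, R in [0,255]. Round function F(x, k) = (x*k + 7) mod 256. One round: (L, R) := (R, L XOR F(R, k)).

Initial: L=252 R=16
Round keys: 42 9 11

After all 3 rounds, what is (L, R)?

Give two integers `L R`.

Round 1 (k=42): L=16 R=91
Round 2 (k=9): L=91 R=42
Round 3 (k=11): L=42 R=142

Answer: 42 142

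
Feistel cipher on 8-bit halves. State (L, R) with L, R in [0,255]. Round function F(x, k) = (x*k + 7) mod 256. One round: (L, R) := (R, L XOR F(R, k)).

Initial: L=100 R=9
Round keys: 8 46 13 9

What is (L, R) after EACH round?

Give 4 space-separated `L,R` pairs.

Round 1 (k=8): L=9 R=43
Round 2 (k=46): L=43 R=200
Round 3 (k=13): L=200 R=4
Round 4 (k=9): L=4 R=227

Answer: 9,43 43,200 200,4 4,227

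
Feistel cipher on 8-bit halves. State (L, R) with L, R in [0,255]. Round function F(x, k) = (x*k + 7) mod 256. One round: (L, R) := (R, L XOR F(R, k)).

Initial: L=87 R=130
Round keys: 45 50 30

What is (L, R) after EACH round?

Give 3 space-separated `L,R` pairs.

Answer: 130,182 182,17 17,179

Derivation:
Round 1 (k=45): L=130 R=182
Round 2 (k=50): L=182 R=17
Round 3 (k=30): L=17 R=179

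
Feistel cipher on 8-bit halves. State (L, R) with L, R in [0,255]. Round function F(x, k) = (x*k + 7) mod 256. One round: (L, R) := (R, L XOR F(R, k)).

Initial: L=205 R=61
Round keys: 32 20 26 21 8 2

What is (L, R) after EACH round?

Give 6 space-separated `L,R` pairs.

Answer: 61,106 106,114 114,241 241,190 190,6 6,173

Derivation:
Round 1 (k=32): L=61 R=106
Round 2 (k=20): L=106 R=114
Round 3 (k=26): L=114 R=241
Round 4 (k=21): L=241 R=190
Round 5 (k=8): L=190 R=6
Round 6 (k=2): L=6 R=173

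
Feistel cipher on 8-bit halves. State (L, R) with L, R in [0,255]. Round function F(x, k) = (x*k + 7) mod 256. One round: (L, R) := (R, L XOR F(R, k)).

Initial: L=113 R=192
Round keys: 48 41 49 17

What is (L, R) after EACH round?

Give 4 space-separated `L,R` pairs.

Answer: 192,118 118,45 45,210 210,212

Derivation:
Round 1 (k=48): L=192 R=118
Round 2 (k=41): L=118 R=45
Round 3 (k=49): L=45 R=210
Round 4 (k=17): L=210 R=212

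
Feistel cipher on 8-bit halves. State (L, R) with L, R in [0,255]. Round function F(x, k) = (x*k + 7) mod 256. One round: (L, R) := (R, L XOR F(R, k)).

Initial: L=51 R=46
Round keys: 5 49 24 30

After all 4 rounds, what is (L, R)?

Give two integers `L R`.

Round 1 (k=5): L=46 R=222
Round 2 (k=49): L=222 R=171
Round 3 (k=24): L=171 R=209
Round 4 (k=30): L=209 R=46

Answer: 209 46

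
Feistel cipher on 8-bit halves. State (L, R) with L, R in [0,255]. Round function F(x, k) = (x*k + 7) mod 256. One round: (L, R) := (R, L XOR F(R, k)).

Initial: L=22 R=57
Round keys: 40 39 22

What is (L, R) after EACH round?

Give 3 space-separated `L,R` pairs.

Round 1 (k=40): L=57 R=249
Round 2 (k=39): L=249 R=207
Round 3 (k=22): L=207 R=40

Answer: 57,249 249,207 207,40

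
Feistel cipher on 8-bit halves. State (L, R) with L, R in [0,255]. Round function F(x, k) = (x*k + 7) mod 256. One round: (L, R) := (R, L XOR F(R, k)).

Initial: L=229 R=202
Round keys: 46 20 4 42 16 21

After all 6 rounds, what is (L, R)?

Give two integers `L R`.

Round 1 (k=46): L=202 R=182
Round 2 (k=20): L=182 R=245
Round 3 (k=4): L=245 R=109
Round 4 (k=42): L=109 R=28
Round 5 (k=16): L=28 R=170
Round 6 (k=21): L=170 R=229

Answer: 170 229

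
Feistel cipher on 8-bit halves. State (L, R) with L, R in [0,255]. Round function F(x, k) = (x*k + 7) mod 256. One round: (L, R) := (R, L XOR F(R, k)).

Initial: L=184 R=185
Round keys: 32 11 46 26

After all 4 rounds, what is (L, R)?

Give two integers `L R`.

Round 1 (k=32): L=185 R=159
Round 2 (k=11): L=159 R=101
Round 3 (k=46): L=101 R=178
Round 4 (k=26): L=178 R=126

Answer: 178 126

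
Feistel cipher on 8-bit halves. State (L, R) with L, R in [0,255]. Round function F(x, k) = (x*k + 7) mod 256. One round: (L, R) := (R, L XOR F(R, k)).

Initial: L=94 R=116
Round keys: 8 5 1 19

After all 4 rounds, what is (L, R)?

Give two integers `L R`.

Answer: 110 161

Derivation:
Round 1 (k=8): L=116 R=249
Round 2 (k=5): L=249 R=144
Round 3 (k=1): L=144 R=110
Round 4 (k=19): L=110 R=161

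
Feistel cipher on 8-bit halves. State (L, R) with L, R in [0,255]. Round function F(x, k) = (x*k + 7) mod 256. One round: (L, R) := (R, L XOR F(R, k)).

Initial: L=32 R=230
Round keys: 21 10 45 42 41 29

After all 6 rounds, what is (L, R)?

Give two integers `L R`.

Round 1 (k=21): L=230 R=197
Round 2 (k=10): L=197 R=95
Round 3 (k=45): L=95 R=127
Round 4 (k=42): L=127 R=130
Round 5 (k=41): L=130 R=166
Round 6 (k=29): L=166 R=87

Answer: 166 87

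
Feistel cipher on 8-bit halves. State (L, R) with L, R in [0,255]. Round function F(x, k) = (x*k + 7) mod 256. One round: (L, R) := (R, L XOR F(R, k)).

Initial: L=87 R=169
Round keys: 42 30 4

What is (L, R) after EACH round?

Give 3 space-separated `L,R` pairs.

Answer: 169,150 150,50 50,89

Derivation:
Round 1 (k=42): L=169 R=150
Round 2 (k=30): L=150 R=50
Round 3 (k=4): L=50 R=89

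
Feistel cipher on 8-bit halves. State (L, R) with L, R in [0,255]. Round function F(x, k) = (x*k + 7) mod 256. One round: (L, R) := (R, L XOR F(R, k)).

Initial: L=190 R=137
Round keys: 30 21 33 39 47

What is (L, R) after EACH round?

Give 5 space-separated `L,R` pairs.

Round 1 (k=30): L=137 R=171
Round 2 (k=21): L=171 R=135
Round 3 (k=33): L=135 R=197
Round 4 (k=39): L=197 R=141
Round 5 (k=47): L=141 R=47

Answer: 137,171 171,135 135,197 197,141 141,47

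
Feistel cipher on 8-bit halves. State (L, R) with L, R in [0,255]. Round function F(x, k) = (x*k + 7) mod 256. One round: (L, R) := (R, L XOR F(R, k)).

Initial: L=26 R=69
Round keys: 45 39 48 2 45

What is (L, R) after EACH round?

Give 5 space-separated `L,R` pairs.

Round 1 (k=45): L=69 R=50
Round 2 (k=39): L=50 R=224
Round 3 (k=48): L=224 R=53
Round 4 (k=2): L=53 R=145
Round 5 (k=45): L=145 R=177

Answer: 69,50 50,224 224,53 53,145 145,177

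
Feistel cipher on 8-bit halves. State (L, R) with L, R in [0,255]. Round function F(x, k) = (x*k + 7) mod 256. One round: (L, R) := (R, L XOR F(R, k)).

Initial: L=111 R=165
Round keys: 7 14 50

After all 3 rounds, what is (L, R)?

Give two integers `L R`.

Answer: 40 50

Derivation:
Round 1 (k=7): L=165 R=229
Round 2 (k=14): L=229 R=40
Round 3 (k=50): L=40 R=50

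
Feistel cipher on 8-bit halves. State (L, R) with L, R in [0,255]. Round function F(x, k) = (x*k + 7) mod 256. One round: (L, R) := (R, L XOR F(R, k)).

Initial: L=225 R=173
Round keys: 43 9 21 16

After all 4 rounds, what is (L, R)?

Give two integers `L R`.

Answer: 201 140

Derivation:
Round 1 (k=43): L=173 R=247
Round 2 (k=9): L=247 R=27
Round 3 (k=21): L=27 R=201
Round 4 (k=16): L=201 R=140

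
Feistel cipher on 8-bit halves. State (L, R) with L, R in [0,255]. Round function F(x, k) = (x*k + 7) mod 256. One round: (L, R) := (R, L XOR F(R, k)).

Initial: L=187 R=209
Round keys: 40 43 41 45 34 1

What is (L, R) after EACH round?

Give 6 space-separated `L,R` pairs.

Answer: 209,20 20,178 178,157 157,18 18,246 246,239

Derivation:
Round 1 (k=40): L=209 R=20
Round 2 (k=43): L=20 R=178
Round 3 (k=41): L=178 R=157
Round 4 (k=45): L=157 R=18
Round 5 (k=34): L=18 R=246
Round 6 (k=1): L=246 R=239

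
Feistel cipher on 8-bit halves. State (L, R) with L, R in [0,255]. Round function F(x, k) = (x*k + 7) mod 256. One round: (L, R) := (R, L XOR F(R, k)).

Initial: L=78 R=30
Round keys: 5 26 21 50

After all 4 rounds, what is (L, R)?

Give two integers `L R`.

Answer: 29 218

Derivation:
Round 1 (k=5): L=30 R=211
Round 2 (k=26): L=211 R=107
Round 3 (k=21): L=107 R=29
Round 4 (k=50): L=29 R=218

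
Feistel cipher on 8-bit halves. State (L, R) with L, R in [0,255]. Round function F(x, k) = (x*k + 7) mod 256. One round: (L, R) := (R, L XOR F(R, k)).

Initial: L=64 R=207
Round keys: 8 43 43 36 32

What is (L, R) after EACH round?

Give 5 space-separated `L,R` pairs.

Answer: 207,63 63,83 83,199 199,80 80,192

Derivation:
Round 1 (k=8): L=207 R=63
Round 2 (k=43): L=63 R=83
Round 3 (k=43): L=83 R=199
Round 4 (k=36): L=199 R=80
Round 5 (k=32): L=80 R=192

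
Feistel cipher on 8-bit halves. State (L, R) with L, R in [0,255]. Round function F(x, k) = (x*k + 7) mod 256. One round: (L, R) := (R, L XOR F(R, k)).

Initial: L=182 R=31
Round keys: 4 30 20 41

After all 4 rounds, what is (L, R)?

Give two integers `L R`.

Round 1 (k=4): L=31 R=53
Round 2 (k=30): L=53 R=34
Round 3 (k=20): L=34 R=154
Round 4 (k=41): L=154 R=147

Answer: 154 147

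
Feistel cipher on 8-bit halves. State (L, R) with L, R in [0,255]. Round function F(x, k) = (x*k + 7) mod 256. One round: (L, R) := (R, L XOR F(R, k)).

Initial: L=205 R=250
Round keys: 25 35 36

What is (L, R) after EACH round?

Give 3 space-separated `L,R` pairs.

Answer: 250,188 188,65 65,151

Derivation:
Round 1 (k=25): L=250 R=188
Round 2 (k=35): L=188 R=65
Round 3 (k=36): L=65 R=151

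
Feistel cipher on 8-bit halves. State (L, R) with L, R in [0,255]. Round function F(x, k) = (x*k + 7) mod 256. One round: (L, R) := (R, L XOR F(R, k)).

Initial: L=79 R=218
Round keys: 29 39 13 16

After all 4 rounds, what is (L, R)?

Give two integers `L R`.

Round 1 (k=29): L=218 R=246
Round 2 (k=39): L=246 R=91
Round 3 (k=13): L=91 R=80
Round 4 (k=16): L=80 R=92

Answer: 80 92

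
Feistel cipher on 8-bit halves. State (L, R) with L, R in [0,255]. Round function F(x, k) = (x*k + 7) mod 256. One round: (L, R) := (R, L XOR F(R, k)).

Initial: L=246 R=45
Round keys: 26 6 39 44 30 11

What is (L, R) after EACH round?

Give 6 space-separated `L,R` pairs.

Answer: 45,111 111,140 140,52 52,123 123,69 69,133

Derivation:
Round 1 (k=26): L=45 R=111
Round 2 (k=6): L=111 R=140
Round 3 (k=39): L=140 R=52
Round 4 (k=44): L=52 R=123
Round 5 (k=30): L=123 R=69
Round 6 (k=11): L=69 R=133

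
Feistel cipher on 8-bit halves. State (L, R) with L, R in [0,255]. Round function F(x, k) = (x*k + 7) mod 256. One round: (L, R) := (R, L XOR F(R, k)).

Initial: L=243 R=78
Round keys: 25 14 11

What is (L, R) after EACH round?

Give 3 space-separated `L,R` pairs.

Round 1 (k=25): L=78 R=86
Round 2 (k=14): L=86 R=245
Round 3 (k=11): L=245 R=216

Answer: 78,86 86,245 245,216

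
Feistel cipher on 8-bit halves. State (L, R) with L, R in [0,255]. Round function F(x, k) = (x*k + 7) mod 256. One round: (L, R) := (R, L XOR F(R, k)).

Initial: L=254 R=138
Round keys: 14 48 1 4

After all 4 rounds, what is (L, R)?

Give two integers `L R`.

Round 1 (k=14): L=138 R=109
Round 2 (k=48): L=109 R=253
Round 3 (k=1): L=253 R=105
Round 4 (k=4): L=105 R=86

Answer: 105 86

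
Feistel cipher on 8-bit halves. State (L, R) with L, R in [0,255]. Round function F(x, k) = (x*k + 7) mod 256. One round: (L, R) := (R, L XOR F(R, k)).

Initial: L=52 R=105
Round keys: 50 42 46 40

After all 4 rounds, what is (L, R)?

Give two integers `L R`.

Round 1 (k=50): L=105 R=189
Round 2 (k=42): L=189 R=96
Round 3 (k=46): L=96 R=250
Round 4 (k=40): L=250 R=119

Answer: 250 119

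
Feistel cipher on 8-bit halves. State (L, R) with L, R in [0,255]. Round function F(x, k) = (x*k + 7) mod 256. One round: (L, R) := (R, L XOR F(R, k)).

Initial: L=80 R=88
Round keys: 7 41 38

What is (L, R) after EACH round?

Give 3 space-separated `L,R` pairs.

Answer: 88,63 63,70 70,84

Derivation:
Round 1 (k=7): L=88 R=63
Round 2 (k=41): L=63 R=70
Round 3 (k=38): L=70 R=84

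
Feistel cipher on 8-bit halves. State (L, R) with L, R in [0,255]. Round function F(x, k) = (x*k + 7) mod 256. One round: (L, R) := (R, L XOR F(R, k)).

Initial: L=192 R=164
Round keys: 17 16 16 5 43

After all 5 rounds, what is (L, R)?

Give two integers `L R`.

Round 1 (k=17): L=164 R=43
Round 2 (k=16): L=43 R=19
Round 3 (k=16): L=19 R=28
Round 4 (k=5): L=28 R=128
Round 5 (k=43): L=128 R=155

Answer: 128 155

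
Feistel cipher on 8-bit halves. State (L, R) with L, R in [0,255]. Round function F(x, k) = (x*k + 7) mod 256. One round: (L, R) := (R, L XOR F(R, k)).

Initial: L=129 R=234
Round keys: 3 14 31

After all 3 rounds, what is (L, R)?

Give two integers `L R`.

Round 1 (k=3): L=234 R=68
Round 2 (k=14): L=68 R=85
Round 3 (k=31): L=85 R=22

Answer: 85 22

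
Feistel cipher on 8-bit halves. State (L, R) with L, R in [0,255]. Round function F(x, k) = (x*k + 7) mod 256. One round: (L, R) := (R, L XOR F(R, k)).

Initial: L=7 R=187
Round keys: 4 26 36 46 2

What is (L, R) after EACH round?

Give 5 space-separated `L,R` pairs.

Round 1 (k=4): L=187 R=244
Round 2 (k=26): L=244 R=116
Round 3 (k=36): L=116 R=163
Round 4 (k=46): L=163 R=37
Round 5 (k=2): L=37 R=242

Answer: 187,244 244,116 116,163 163,37 37,242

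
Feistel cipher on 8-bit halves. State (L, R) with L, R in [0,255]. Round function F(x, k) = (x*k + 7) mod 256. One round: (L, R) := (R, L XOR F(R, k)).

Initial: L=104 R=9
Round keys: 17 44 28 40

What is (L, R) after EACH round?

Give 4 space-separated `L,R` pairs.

Round 1 (k=17): L=9 R=200
Round 2 (k=44): L=200 R=110
Round 3 (k=28): L=110 R=199
Round 4 (k=40): L=199 R=113

Answer: 9,200 200,110 110,199 199,113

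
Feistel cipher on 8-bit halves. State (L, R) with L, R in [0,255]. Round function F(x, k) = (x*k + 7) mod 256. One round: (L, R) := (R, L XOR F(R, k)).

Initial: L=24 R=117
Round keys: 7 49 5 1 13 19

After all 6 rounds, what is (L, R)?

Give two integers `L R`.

Round 1 (k=7): L=117 R=34
Round 2 (k=49): L=34 R=252
Round 3 (k=5): L=252 R=209
Round 4 (k=1): L=209 R=36
Round 5 (k=13): L=36 R=10
Round 6 (k=19): L=10 R=225

Answer: 10 225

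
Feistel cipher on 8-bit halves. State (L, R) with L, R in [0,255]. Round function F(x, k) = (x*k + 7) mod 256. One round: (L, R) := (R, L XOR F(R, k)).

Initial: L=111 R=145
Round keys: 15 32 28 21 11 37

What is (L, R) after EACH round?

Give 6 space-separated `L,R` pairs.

Round 1 (k=15): L=145 R=233
Round 2 (k=32): L=233 R=182
Round 3 (k=28): L=182 R=6
Round 4 (k=21): L=6 R=51
Round 5 (k=11): L=51 R=62
Round 6 (k=37): L=62 R=206

Answer: 145,233 233,182 182,6 6,51 51,62 62,206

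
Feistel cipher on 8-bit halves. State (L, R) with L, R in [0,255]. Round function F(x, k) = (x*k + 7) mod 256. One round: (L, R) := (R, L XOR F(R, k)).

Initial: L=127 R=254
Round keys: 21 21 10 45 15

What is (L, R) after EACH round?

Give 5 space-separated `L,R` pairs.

Round 1 (k=21): L=254 R=162
Round 2 (k=21): L=162 R=175
Round 3 (k=10): L=175 R=127
Round 4 (k=45): L=127 R=245
Round 5 (k=15): L=245 R=29

Answer: 254,162 162,175 175,127 127,245 245,29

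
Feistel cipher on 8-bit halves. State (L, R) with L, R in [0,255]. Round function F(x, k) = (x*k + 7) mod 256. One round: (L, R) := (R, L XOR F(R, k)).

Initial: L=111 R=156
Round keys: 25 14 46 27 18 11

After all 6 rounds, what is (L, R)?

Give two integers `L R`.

Round 1 (k=25): L=156 R=44
Round 2 (k=14): L=44 R=243
Round 3 (k=46): L=243 R=157
Round 4 (k=27): L=157 R=101
Round 5 (k=18): L=101 R=188
Round 6 (k=11): L=188 R=126

Answer: 188 126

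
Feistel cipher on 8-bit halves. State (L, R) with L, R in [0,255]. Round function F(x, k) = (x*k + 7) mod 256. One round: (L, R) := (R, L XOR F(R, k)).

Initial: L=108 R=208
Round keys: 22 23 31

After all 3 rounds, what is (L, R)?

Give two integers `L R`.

Answer: 84 184

Derivation:
Round 1 (k=22): L=208 R=139
Round 2 (k=23): L=139 R=84
Round 3 (k=31): L=84 R=184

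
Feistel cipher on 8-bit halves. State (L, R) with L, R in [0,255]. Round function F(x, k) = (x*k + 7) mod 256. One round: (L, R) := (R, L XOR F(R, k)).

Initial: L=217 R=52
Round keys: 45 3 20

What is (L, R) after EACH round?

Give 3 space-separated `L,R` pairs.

Round 1 (k=45): L=52 R=242
Round 2 (k=3): L=242 R=233
Round 3 (k=20): L=233 R=201

Answer: 52,242 242,233 233,201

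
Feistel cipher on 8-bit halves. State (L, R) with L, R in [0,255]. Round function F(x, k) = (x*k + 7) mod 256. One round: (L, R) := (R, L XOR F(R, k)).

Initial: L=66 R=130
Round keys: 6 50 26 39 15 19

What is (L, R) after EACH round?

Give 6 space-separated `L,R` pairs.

Answer: 130,81 81,91 91,20 20,72 72,43 43,112

Derivation:
Round 1 (k=6): L=130 R=81
Round 2 (k=50): L=81 R=91
Round 3 (k=26): L=91 R=20
Round 4 (k=39): L=20 R=72
Round 5 (k=15): L=72 R=43
Round 6 (k=19): L=43 R=112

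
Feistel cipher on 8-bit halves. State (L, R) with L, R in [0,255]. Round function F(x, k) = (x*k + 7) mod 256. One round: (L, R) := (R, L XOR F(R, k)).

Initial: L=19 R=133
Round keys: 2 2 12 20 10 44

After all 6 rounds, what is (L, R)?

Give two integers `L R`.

Answer: 148 114

Derivation:
Round 1 (k=2): L=133 R=2
Round 2 (k=2): L=2 R=142
Round 3 (k=12): L=142 R=173
Round 4 (k=20): L=173 R=5
Round 5 (k=10): L=5 R=148
Round 6 (k=44): L=148 R=114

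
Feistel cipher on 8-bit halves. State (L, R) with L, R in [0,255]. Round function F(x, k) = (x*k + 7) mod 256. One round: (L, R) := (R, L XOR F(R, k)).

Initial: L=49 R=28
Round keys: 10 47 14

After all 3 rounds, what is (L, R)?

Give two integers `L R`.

Round 1 (k=10): L=28 R=46
Round 2 (k=47): L=46 R=101
Round 3 (k=14): L=101 R=163

Answer: 101 163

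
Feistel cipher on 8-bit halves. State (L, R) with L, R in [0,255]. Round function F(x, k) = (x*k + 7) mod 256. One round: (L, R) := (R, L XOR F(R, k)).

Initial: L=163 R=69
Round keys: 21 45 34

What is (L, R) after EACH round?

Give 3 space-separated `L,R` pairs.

Answer: 69,19 19,27 27,142

Derivation:
Round 1 (k=21): L=69 R=19
Round 2 (k=45): L=19 R=27
Round 3 (k=34): L=27 R=142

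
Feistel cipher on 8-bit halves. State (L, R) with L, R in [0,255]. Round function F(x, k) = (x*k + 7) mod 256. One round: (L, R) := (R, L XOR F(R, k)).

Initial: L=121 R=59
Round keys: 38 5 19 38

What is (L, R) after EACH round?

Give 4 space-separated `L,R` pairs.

Answer: 59,176 176,76 76,27 27,69

Derivation:
Round 1 (k=38): L=59 R=176
Round 2 (k=5): L=176 R=76
Round 3 (k=19): L=76 R=27
Round 4 (k=38): L=27 R=69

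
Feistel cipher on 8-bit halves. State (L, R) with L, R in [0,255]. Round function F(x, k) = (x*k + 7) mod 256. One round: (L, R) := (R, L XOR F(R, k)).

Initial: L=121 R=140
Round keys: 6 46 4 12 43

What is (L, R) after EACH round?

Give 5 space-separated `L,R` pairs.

Answer: 140,54 54,55 55,213 213,52 52,22

Derivation:
Round 1 (k=6): L=140 R=54
Round 2 (k=46): L=54 R=55
Round 3 (k=4): L=55 R=213
Round 4 (k=12): L=213 R=52
Round 5 (k=43): L=52 R=22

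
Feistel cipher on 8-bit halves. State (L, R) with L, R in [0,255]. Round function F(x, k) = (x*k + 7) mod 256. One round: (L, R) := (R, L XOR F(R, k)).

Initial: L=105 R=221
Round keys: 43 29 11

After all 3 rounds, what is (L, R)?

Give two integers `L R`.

Answer: 39 251

Derivation:
Round 1 (k=43): L=221 R=79
Round 2 (k=29): L=79 R=39
Round 3 (k=11): L=39 R=251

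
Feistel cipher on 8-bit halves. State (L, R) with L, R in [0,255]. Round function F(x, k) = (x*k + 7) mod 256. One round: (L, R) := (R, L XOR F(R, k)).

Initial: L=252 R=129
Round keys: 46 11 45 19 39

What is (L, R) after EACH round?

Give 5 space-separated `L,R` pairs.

Round 1 (k=46): L=129 R=201
Round 2 (k=11): L=201 R=43
Round 3 (k=45): L=43 R=95
Round 4 (k=19): L=95 R=63
Round 5 (k=39): L=63 R=255

Answer: 129,201 201,43 43,95 95,63 63,255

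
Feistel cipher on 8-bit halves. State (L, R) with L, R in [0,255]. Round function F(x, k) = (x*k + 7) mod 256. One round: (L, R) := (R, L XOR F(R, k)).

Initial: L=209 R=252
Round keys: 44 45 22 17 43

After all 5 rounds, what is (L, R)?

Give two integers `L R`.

Answer: 43 203

Derivation:
Round 1 (k=44): L=252 R=134
Round 2 (k=45): L=134 R=105
Round 3 (k=22): L=105 R=139
Round 4 (k=17): L=139 R=43
Round 5 (k=43): L=43 R=203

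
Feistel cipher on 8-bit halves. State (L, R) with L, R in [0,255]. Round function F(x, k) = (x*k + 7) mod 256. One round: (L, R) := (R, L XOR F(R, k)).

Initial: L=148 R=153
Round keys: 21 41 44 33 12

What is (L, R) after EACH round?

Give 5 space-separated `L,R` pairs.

Round 1 (k=21): L=153 R=0
Round 2 (k=41): L=0 R=158
Round 3 (k=44): L=158 R=47
Round 4 (k=33): L=47 R=136
Round 5 (k=12): L=136 R=72

Answer: 153,0 0,158 158,47 47,136 136,72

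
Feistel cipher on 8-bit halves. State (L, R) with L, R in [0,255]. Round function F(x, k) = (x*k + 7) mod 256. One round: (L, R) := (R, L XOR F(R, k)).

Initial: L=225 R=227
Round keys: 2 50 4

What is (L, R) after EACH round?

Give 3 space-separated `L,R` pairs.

Answer: 227,44 44,124 124,219

Derivation:
Round 1 (k=2): L=227 R=44
Round 2 (k=50): L=44 R=124
Round 3 (k=4): L=124 R=219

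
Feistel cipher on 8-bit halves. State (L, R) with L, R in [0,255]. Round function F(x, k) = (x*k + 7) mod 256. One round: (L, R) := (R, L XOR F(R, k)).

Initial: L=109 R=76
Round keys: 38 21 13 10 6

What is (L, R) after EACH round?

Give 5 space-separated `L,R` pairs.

Round 1 (k=38): L=76 R=34
Round 2 (k=21): L=34 R=157
Round 3 (k=13): L=157 R=34
Round 4 (k=10): L=34 R=198
Round 5 (k=6): L=198 R=137

Answer: 76,34 34,157 157,34 34,198 198,137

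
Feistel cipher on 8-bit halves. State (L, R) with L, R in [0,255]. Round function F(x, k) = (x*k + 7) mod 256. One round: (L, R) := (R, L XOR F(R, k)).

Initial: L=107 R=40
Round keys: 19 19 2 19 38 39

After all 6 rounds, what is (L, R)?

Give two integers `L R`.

Round 1 (k=19): L=40 R=148
Round 2 (k=19): L=148 R=43
Round 3 (k=2): L=43 R=201
Round 4 (k=19): L=201 R=217
Round 5 (k=38): L=217 R=244
Round 6 (k=39): L=244 R=234

Answer: 244 234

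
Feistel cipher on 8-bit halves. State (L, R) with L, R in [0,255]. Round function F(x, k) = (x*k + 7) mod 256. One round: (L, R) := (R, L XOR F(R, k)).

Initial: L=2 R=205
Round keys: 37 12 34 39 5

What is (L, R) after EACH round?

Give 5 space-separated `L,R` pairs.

Round 1 (k=37): L=205 R=170
Round 2 (k=12): L=170 R=50
Round 3 (k=34): L=50 R=1
Round 4 (k=39): L=1 R=28
Round 5 (k=5): L=28 R=146

Answer: 205,170 170,50 50,1 1,28 28,146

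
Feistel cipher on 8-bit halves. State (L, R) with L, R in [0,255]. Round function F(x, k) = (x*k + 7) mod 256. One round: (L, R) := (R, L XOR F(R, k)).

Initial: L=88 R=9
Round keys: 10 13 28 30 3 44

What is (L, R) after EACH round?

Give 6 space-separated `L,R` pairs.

Round 1 (k=10): L=9 R=57
Round 2 (k=13): L=57 R=229
Round 3 (k=28): L=229 R=42
Round 4 (k=30): L=42 R=22
Round 5 (k=3): L=22 R=99
Round 6 (k=44): L=99 R=29

Answer: 9,57 57,229 229,42 42,22 22,99 99,29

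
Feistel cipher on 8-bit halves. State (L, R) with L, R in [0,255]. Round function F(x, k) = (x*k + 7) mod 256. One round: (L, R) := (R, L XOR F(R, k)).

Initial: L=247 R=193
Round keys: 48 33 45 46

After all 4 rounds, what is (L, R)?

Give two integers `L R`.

Answer: 213 75

Derivation:
Round 1 (k=48): L=193 R=192
Round 2 (k=33): L=192 R=6
Round 3 (k=45): L=6 R=213
Round 4 (k=46): L=213 R=75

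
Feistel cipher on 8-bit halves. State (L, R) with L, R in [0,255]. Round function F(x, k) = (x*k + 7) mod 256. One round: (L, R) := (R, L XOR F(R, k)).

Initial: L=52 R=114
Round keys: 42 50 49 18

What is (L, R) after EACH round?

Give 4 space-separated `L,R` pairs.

Answer: 114,143 143,135 135,81 81,62

Derivation:
Round 1 (k=42): L=114 R=143
Round 2 (k=50): L=143 R=135
Round 3 (k=49): L=135 R=81
Round 4 (k=18): L=81 R=62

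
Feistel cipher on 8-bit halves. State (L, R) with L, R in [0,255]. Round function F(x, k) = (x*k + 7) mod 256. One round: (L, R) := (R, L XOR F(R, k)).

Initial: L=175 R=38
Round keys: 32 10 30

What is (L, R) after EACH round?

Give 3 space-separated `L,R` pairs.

Round 1 (k=32): L=38 R=104
Round 2 (k=10): L=104 R=49
Round 3 (k=30): L=49 R=173

Answer: 38,104 104,49 49,173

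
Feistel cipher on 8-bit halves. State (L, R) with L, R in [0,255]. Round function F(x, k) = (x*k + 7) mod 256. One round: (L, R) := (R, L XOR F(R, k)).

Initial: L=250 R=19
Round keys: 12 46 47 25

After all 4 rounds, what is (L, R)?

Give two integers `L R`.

Answer: 48 177

Derivation:
Round 1 (k=12): L=19 R=17
Round 2 (k=46): L=17 R=6
Round 3 (k=47): L=6 R=48
Round 4 (k=25): L=48 R=177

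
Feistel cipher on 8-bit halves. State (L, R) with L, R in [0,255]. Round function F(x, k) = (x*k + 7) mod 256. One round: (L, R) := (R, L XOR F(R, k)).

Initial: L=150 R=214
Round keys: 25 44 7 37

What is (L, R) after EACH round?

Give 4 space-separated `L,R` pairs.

Answer: 214,123 123,253 253,137 137,41

Derivation:
Round 1 (k=25): L=214 R=123
Round 2 (k=44): L=123 R=253
Round 3 (k=7): L=253 R=137
Round 4 (k=37): L=137 R=41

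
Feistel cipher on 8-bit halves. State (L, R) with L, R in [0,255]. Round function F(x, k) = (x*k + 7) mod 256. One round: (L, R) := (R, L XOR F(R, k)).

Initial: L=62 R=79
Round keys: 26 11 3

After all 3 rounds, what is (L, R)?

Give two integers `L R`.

Answer: 119 95

Derivation:
Round 1 (k=26): L=79 R=51
Round 2 (k=11): L=51 R=119
Round 3 (k=3): L=119 R=95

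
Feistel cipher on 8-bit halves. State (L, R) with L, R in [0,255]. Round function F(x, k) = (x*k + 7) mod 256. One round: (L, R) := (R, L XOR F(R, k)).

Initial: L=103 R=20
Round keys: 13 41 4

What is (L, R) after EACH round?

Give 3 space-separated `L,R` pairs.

Answer: 20,108 108,71 71,79

Derivation:
Round 1 (k=13): L=20 R=108
Round 2 (k=41): L=108 R=71
Round 3 (k=4): L=71 R=79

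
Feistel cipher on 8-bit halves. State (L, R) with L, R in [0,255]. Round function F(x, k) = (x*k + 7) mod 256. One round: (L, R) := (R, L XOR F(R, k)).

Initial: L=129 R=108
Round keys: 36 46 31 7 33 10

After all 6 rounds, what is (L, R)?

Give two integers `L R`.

Round 1 (k=36): L=108 R=182
Round 2 (k=46): L=182 R=215
Round 3 (k=31): L=215 R=166
Round 4 (k=7): L=166 R=70
Round 5 (k=33): L=70 R=171
Round 6 (k=10): L=171 R=243

Answer: 171 243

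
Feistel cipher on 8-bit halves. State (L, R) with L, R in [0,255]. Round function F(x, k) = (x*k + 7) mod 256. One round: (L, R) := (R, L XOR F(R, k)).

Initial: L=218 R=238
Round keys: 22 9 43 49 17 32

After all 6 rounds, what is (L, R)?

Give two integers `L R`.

Round 1 (k=22): L=238 R=161
Round 2 (k=9): L=161 R=94
Round 3 (k=43): L=94 R=112
Round 4 (k=49): L=112 R=41
Round 5 (k=17): L=41 R=176
Round 6 (k=32): L=176 R=46

Answer: 176 46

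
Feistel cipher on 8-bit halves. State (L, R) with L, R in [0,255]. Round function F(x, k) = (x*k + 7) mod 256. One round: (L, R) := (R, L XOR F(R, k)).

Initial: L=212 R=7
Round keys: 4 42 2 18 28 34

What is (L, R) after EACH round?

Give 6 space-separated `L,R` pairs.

Round 1 (k=4): L=7 R=247
Round 2 (k=42): L=247 R=138
Round 3 (k=2): L=138 R=236
Round 4 (k=18): L=236 R=21
Round 5 (k=28): L=21 R=191
Round 6 (k=34): L=191 R=112

Answer: 7,247 247,138 138,236 236,21 21,191 191,112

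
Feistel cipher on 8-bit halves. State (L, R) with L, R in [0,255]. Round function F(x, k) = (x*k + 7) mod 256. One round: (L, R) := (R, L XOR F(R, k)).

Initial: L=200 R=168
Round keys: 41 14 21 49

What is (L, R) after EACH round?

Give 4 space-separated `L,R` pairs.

Answer: 168,39 39,129 129,187 187,83

Derivation:
Round 1 (k=41): L=168 R=39
Round 2 (k=14): L=39 R=129
Round 3 (k=21): L=129 R=187
Round 4 (k=49): L=187 R=83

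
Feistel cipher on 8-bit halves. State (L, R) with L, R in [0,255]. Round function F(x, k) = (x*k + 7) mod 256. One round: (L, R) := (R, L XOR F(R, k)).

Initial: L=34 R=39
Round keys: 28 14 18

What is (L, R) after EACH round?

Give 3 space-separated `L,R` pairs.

Round 1 (k=28): L=39 R=105
Round 2 (k=14): L=105 R=226
Round 3 (k=18): L=226 R=130

Answer: 39,105 105,226 226,130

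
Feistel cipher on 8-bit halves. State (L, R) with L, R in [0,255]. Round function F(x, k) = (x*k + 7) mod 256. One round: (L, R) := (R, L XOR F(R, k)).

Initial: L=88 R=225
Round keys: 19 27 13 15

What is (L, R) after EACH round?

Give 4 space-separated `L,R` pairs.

Answer: 225,226 226,60 60,241 241,26

Derivation:
Round 1 (k=19): L=225 R=226
Round 2 (k=27): L=226 R=60
Round 3 (k=13): L=60 R=241
Round 4 (k=15): L=241 R=26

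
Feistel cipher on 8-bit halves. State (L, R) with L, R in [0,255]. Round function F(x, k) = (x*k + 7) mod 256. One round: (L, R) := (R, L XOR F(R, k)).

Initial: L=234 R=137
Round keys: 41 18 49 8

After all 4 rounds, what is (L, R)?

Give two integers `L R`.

Round 1 (k=41): L=137 R=18
Round 2 (k=18): L=18 R=194
Round 3 (k=49): L=194 R=59
Round 4 (k=8): L=59 R=29

Answer: 59 29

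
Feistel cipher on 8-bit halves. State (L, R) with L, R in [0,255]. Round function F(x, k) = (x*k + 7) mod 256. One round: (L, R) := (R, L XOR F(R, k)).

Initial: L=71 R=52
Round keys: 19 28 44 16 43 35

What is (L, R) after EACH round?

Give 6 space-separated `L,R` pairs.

Round 1 (k=19): L=52 R=164
Round 2 (k=28): L=164 R=195
Round 3 (k=44): L=195 R=47
Round 4 (k=16): L=47 R=52
Round 5 (k=43): L=52 R=236
Round 6 (k=35): L=236 R=127

Answer: 52,164 164,195 195,47 47,52 52,236 236,127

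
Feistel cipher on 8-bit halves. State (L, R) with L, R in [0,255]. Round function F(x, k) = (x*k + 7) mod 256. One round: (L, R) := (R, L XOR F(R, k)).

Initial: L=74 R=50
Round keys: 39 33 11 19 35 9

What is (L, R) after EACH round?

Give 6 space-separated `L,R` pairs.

Answer: 50,239 239,228 228,60 60,159 159,248 248,32

Derivation:
Round 1 (k=39): L=50 R=239
Round 2 (k=33): L=239 R=228
Round 3 (k=11): L=228 R=60
Round 4 (k=19): L=60 R=159
Round 5 (k=35): L=159 R=248
Round 6 (k=9): L=248 R=32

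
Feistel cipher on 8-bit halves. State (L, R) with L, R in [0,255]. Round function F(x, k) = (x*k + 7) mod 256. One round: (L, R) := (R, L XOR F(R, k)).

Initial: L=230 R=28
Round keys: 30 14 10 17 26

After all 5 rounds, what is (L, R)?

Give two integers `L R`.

Answer: 246 43

Derivation:
Round 1 (k=30): L=28 R=169
Round 2 (k=14): L=169 R=89
Round 3 (k=10): L=89 R=40
Round 4 (k=17): L=40 R=246
Round 5 (k=26): L=246 R=43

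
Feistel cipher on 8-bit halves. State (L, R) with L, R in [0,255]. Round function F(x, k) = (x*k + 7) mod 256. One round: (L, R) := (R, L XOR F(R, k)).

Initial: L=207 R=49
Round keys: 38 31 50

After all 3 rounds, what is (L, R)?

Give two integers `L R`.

Round 1 (k=38): L=49 R=130
Round 2 (k=31): L=130 R=244
Round 3 (k=50): L=244 R=45

Answer: 244 45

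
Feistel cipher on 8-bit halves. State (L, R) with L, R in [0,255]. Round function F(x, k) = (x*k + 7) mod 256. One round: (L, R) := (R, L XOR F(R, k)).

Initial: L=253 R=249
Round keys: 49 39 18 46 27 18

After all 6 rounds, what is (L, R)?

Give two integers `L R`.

Round 1 (k=49): L=249 R=77
Round 2 (k=39): L=77 R=59
Round 3 (k=18): L=59 R=96
Round 4 (k=46): L=96 R=124
Round 5 (k=27): L=124 R=123
Round 6 (k=18): L=123 R=209

Answer: 123 209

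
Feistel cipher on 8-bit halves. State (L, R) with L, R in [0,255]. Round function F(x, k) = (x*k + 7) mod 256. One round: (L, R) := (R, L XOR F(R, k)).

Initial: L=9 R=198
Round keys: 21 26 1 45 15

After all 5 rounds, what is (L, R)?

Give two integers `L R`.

Round 1 (k=21): L=198 R=76
Round 2 (k=26): L=76 R=121
Round 3 (k=1): L=121 R=204
Round 4 (k=45): L=204 R=154
Round 5 (k=15): L=154 R=193

Answer: 154 193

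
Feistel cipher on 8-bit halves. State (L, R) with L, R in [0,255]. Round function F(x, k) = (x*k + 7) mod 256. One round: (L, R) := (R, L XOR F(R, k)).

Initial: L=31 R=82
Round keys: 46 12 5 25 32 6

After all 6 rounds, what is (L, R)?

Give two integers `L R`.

Round 1 (k=46): L=82 R=220
Round 2 (k=12): L=220 R=5
Round 3 (k=5): L=5 R=252
Round 4 (k=25): L=252 R=166
Round 5 (k=32): L=166 R=59
Round 6 (k=6): L=59 R=207

Answer: 59 207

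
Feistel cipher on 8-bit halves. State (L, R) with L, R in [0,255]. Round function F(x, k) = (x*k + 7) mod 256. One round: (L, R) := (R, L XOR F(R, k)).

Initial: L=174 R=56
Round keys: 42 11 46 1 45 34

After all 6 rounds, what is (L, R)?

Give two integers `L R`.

Answer: 212 76

Derivation:
Round 1 (k=42): L=56 R=153
Round 2 (k=11): L=153 R=162
Round 3 (k=46): L=162 R=186
Round 4 (k=1): L=186 R=99
Round 5 (k=45): L=99 R=212
Round 6 (k=34): L=212 R=76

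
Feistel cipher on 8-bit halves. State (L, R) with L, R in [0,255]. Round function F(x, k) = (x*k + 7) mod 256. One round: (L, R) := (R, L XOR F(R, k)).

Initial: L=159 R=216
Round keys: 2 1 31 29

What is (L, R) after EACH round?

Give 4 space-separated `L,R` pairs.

Round 1 (k=2): L=216 R=40
Round 2 (k=1): L=40 R=247
Round 3 (k=31): L=247 R=216
Round 4 (k=29): L=216 R=136

Answer: 216,40 40,247 247,216 216,136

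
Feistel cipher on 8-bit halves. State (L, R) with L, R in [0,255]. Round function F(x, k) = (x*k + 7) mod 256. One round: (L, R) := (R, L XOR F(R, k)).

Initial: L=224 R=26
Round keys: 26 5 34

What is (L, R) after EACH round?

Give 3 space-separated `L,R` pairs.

Answer: 26,75 75,100 100,4

Derivation:
Round 1 (k=26): L=26 R=75
Round 2 (k=5): L=75 R=100
Round 3 (k=34): L=100 R=4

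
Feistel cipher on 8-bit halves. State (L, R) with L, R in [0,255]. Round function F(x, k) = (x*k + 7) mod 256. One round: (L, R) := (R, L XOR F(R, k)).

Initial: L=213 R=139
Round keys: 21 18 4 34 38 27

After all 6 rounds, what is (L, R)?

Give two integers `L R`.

Answer: 185 227

Derivation:
Round 1 (k=21): L=139 R=187
Round 2 (k=18): L=187 R=166
Round 3 (k=4): L=166 R=36
Round 4 (k=34): L=36 R=105
Round 5 (k=38): L=105 R=185
Round 6 (k=27): L=185 R=227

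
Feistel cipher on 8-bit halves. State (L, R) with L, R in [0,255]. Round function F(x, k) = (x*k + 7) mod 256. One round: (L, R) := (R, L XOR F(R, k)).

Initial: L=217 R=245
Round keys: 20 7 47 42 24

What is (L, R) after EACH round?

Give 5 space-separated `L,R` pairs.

Round 1 (k=20): L=245 R=242
Round 2 (k=7): L=242 R=80
Round 3 (k=47): L=80 R=69
Round 4 (k=42): L=69 R=9
Round 5 (k=24): L=9 R=154

Answer: 245,242 242,80 80,69 69,9 9,154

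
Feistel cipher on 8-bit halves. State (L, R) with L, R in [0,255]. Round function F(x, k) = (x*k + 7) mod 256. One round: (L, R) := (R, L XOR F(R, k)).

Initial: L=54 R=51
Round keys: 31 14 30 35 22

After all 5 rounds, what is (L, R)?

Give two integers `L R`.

Round 1 (k=31): L=51 R=2
Round 2 (k=14): L=2 R=16
Round 3 (k=30): L=16 R=229
Round 4 (k=35): L=229 R=70
Round 5 (k=22): L=70 R=238

Answer: 70 238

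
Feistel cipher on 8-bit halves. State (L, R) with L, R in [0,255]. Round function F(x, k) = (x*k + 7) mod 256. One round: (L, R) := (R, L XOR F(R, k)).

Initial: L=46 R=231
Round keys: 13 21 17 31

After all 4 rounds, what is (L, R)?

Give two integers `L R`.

Answer: 39 68

Derivation:
Round 1 (k=13): L=231 R=236
Round 2 (k=21): L=236 R=132
Round 3 (k=17): L=132 R=39
Round 4 (k=31): L=39 R=68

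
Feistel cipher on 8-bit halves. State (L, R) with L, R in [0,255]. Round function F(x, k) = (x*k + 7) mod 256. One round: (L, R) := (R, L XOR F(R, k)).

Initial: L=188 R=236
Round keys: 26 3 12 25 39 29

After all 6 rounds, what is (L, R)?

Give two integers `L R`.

Answer: 76 228

Derivation:
Round 1 (k=26): L=236 R=67
Round 2 (k=3): L=67 R=60
Round 3 (k=12): L=60 R=148
Round 4 (k=25): L=148 R=71
Round 5 (k=39): L=71 R=76
Round 6 (k=29): L=76 R=228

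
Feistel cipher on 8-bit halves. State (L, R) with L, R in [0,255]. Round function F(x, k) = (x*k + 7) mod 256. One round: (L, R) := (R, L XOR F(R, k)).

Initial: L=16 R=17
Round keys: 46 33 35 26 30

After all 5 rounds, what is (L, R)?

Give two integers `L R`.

Answer: 248 204

Derivation:
Round 1 (k=46): L=17 R=5
Round 2 (k=33): L=5 R=189
Round 3 (k=35): L=189 R=219
Round 4 (k=26): L=219 R=248
Round 5 (k=30): L=248 R=204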